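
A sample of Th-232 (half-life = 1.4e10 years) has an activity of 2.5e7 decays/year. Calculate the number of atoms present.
N = A/λ = 5.049e17 atoms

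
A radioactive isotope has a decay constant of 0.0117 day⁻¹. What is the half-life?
t½ = ln(2)/λ = 59.24 days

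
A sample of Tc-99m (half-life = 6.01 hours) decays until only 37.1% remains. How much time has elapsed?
t = t½ × log₂(N₀/N) = 8.597 hours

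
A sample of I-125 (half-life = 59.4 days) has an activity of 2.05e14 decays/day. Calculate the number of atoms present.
N = A/λ = 1.757e16 atoms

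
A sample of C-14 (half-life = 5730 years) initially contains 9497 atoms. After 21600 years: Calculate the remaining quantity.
N = N₀(1/2)^(t/t½) = 696.3 atoms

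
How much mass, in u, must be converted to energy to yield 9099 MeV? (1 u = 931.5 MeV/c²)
m = E/c² = 9.768 u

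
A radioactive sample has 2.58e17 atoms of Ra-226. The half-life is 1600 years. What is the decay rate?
A = λN = 1.118e14 decays/year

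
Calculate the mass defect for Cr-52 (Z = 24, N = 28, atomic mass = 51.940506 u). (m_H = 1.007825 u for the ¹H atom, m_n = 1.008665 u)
Δm = Z·m_H + N·m_n − M = 0.4899 u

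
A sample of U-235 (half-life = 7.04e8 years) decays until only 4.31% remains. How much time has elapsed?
t = t½ × log₂(N₀/N) = 3.193e9 years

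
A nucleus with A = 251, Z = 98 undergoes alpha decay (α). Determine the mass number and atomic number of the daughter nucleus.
Daughter: A = 247, Z = 96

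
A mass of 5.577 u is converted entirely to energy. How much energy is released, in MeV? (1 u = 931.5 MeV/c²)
E = mc² = 5195 MeV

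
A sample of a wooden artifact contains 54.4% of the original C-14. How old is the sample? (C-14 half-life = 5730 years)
Age = t½ × log₂(1/ratio) = 5033 years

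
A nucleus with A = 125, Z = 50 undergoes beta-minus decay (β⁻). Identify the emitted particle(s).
β⁻: electron (e⁻) + antineutrino (ν̄ₑ)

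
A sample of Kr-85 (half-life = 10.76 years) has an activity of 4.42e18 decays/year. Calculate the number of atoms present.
N = A/λ = 6.861e19 atoms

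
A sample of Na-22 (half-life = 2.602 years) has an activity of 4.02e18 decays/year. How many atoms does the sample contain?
N = A/λ = 1.509e19 atoms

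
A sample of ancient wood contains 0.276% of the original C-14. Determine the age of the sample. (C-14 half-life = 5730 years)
Age = t½ × log₂(1/ratio) = 48710 years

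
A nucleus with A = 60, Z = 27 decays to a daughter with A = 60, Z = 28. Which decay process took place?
ΔA = 0, ΔZ = +1 ⇒ beta-minus decay (β⁻)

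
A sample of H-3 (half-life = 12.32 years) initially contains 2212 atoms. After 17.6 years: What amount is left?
N = N₀(1/2)^(t/t½) = 821.8 atoms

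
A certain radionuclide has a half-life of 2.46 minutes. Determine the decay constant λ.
λ = ln(2)/t½ = 0.2818 minute⁻¹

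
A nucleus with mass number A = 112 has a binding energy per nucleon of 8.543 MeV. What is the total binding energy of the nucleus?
B.E. = 8.543 × 112 = 956.8 MeV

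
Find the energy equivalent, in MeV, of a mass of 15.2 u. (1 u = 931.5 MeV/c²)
E = mc² = 14160 MeV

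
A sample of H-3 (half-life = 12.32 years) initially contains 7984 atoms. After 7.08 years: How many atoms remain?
N = N₀(1/2)^(t/t½) = 5361 atoms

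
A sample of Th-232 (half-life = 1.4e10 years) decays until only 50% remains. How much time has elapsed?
t = t½ × log₂(N₀/N) = 1.4e10 years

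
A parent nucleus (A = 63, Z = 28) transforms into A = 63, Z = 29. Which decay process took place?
ΔA = 0, ΔZ = +1 ⇒ beta-minus decay (β⁻)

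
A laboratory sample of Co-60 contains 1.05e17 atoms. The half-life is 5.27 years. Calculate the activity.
A = λN = 1.381e16 decays/year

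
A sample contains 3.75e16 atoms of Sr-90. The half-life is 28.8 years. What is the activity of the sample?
A = λN = 9.025e14 decays/year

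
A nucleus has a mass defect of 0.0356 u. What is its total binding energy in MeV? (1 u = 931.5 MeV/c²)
B.E. = Δm × 931.5 = 33.16 MeV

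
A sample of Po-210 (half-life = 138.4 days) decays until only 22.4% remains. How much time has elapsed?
t = t½ × log₂(N₀/N) = 298.7 days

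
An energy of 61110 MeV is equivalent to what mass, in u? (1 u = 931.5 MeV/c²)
m = E/c² = 65.6 u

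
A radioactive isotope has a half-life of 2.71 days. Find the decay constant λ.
λ = ln(2)/t½ = 0.2558 day⁻¹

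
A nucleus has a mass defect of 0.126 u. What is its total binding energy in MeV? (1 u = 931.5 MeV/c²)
B.E. = Δm × 931.5 = 117.4 MeV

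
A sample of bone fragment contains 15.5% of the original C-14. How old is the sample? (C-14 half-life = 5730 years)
Age = t½ × log₂(1/ratio) = 15410 years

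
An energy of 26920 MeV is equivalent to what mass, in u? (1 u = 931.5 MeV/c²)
m = E/c² = 28.9 u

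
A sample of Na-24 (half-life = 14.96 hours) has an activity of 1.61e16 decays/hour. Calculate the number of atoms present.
N = A/λ = 3.475e17 atoms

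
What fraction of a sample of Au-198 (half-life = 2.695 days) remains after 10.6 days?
N/N₀ = (1/2)^(t/t½) = 0.06546 = 6.55%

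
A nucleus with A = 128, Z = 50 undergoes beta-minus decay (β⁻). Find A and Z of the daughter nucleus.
Daughter: A = 128, Z = 51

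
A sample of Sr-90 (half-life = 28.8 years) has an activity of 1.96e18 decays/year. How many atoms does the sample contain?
N = A/λ = 8.144e19 atoms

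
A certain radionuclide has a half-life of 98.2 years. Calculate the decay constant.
λ = ln(2)/t½ = 0.007059 year⁻¹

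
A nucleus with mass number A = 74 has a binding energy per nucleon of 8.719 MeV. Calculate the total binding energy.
B.E. = 8.719 × 74 = 645.2 MeV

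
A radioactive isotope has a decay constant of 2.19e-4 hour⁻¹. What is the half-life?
t½ = ln(2)/λ = 3165 hours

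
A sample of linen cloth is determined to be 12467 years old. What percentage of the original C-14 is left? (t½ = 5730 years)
N/N₀ = (1/2)^(t/t½) = 0.2213 = 22.1%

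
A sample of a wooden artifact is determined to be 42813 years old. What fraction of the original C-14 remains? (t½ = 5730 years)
N/N₀ = (1/2)^(t/t½) = 0.005634 = 0.563%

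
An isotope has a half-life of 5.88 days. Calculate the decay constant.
λ = ln(2)/t½ = 0.1179 day⁻¹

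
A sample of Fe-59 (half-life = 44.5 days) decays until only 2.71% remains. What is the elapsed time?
t = t½ × log₂(N₀/N) = 231.6 days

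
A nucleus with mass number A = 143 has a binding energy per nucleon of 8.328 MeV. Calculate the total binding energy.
B.E. = 8.328 × 143 = 1191 MeV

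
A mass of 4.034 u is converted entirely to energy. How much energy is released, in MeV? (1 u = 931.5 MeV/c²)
E = mc² = 3758 MeV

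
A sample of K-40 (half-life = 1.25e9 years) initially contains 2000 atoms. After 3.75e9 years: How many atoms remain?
N = N₀(1/2)^(t/t½) = 250 atoms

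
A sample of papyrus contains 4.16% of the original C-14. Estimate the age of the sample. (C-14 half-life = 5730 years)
Age = t½ × log₂(1/ratio) = 26290 years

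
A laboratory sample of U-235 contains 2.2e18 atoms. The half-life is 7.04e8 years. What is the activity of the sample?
A = λN = 2.166e9 decays/year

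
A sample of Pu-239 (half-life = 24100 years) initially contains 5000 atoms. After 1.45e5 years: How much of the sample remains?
N = N₀(1/2)^(t/t½) = 77.23 atoms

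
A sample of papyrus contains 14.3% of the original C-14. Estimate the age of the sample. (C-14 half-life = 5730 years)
Age = t½ × log₂(1/ratio) = 16080 years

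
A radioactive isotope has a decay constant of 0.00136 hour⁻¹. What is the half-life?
t½ = ln(2)/λ = 509.7 hours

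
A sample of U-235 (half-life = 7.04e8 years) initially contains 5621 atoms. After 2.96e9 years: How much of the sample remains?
N = N₀(1/2)^(t/t½) = 304.9 atoms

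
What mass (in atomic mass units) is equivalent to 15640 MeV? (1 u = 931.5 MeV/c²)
m = E/c² = 16.79 u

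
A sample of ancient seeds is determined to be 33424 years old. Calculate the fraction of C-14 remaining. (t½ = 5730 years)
N/N₀ = (1/2)^(t/t½) = 0.01754 = 1.75%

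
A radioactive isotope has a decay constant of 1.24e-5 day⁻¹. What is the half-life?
t½ = ln(2)/λ = 55900 days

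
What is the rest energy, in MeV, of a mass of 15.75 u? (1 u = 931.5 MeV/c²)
E = mc² = 14670 MeV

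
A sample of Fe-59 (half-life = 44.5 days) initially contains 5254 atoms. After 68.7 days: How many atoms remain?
N = N₀(1/2)^(t/t½) = 1802 atoms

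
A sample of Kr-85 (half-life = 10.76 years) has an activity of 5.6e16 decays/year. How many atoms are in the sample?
N = A/λ = 8.693e17 atoms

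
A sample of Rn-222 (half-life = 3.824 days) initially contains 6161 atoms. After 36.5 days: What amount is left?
N = N₀(1/2)^(t/t½) = 8.248 atoms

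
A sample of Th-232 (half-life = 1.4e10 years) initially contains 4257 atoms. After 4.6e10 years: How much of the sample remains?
N = N₀(1/2)^(t/t½) = 436.5 atoms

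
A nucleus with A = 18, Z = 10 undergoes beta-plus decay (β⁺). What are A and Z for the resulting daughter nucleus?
Daughter: A = 18, Z = 9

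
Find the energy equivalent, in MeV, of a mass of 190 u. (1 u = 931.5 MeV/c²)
E = mc² = 1.77e5 MeV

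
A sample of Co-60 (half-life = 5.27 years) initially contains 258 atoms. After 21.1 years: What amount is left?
N = N₀(1/2)^(t/t½) = 16.08 atoms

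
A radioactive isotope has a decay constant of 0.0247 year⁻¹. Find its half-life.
t½ = ln(2)/λ = 28.06 years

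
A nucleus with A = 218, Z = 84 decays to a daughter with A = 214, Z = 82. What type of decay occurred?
ΔA = -4, ΔZ = -2 ⇒ alpha decay (α)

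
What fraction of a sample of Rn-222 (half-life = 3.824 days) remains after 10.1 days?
N/N₀ = (1/2)^(t/t½) = 0.1603 = 16%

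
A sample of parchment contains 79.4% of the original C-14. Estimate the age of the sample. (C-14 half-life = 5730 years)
Age = t½ × log₂(1/ratio) = 1907 years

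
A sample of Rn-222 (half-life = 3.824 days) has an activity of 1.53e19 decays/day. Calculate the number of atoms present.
N = A/λ = 8.441e19 atoms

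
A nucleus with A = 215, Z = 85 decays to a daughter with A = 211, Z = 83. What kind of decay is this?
ΔA = -4, ΔZ = -2 ⇒ alpha decay (α)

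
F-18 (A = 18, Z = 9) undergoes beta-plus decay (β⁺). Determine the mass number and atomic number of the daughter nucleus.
Daughter: A = 18, Z = 8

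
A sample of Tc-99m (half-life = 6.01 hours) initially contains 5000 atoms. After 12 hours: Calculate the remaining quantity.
N = N₀(1/2)^(t/t½) = 1253 atoms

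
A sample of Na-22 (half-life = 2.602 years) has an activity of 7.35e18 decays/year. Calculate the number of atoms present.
N = A/λ = 2.759e19 atoms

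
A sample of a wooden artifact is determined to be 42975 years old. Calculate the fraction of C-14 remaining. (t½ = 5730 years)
N/N₀ = (1/2)^(t/t½) = 0.005524 = 0.552%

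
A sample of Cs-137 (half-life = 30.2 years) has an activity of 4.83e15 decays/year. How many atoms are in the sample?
N = A/λ = 2.104e17 atoms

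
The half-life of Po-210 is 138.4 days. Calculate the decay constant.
λ = ln(2)/t½ = 0.005008 day⁻¹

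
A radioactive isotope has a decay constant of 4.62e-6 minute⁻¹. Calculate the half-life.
t½ = ln(2)/λ = 1.5e5 minutes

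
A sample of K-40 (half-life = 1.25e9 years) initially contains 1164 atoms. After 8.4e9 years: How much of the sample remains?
N = N₀(1/2)^(t/t½) = 11.04 atoms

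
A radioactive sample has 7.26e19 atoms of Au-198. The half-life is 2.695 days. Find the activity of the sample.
A = λN = 1.867e19 decays/day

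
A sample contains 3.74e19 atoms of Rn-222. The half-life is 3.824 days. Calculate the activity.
A = λN = 6.779e18 decays/day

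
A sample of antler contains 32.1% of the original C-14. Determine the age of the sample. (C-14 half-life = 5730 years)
Age = t½ × log₂(1/ratio) = 9394 years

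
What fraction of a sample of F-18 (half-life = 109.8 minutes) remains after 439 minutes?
N/N₀ = (1/2)^(t/t½) = 0.06258 = 6.26%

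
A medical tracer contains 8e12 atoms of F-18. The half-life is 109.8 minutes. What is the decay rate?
A = λN = 5.05e10 decays/minute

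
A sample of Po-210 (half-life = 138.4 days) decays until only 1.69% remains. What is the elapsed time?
t = t½ × log₂(N₀/N) = 814.7 days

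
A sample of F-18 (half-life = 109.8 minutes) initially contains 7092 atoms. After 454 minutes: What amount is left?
N = N₀(1/2)^(t/t½) = 403.7 atoms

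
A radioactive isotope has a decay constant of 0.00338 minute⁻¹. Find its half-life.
t½ = ln(2)/λ = 205.1 minutes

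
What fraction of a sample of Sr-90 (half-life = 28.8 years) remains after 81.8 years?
N/N₀ = (1/2)^(t/t½) = 0.1396 = 14%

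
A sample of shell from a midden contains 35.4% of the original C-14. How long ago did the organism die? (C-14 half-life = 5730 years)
Age = t½ × log₂(1/ratio) = 8585 years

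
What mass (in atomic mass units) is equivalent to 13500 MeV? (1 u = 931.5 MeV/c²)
m = E/c² = 14.49 u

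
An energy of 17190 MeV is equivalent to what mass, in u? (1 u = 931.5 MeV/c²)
m = E/c² = 18.45 u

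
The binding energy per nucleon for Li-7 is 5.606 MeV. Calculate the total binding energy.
B.E. = 5.606 × 7 = 39.24 MeV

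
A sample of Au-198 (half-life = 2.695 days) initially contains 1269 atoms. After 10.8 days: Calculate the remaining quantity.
N = N₀(1/2)^(t/t½) = 78.91 atoms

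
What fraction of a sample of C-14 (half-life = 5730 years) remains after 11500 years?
N/N₀ = (1/2)^(t/t½) = 0.2488 = 24.9%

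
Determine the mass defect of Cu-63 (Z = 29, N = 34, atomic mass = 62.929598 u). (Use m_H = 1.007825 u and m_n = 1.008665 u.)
Δm = Z·m_H + N·m_n − M = 0.5919 u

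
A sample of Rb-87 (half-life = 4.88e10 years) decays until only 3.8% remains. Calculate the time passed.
t = t½ × log₂(N₀/N) = 2.302e11 years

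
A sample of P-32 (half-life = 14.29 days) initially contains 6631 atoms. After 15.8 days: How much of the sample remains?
N = N₀(1/2)^(t/t½) = 3081 atoms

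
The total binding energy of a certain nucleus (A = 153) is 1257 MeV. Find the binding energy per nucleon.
B.E./A = 1257/153 = 8.216 MeV/nucleon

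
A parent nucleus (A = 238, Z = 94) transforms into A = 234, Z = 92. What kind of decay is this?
ΔA = -4, ΔZ = -2 ⇒ alpha decay (α)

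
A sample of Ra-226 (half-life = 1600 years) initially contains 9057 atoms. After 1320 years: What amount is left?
N = N₀(1/2)^(t/t½) = 5113 atoms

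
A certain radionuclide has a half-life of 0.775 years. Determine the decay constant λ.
λ = ln(2)/t½ = 0.8944 year⁻¹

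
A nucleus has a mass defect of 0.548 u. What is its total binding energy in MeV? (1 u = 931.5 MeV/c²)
B.E. = Δm × 931.5 = 510.5 MeV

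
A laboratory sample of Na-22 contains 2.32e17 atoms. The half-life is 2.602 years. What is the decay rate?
A = λN = 6.18e16 decays/year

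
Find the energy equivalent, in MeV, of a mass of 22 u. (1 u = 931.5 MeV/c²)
E = mc² = 20490 MeV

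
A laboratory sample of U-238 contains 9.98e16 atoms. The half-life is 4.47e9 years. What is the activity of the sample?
A = λN = 1.548e7 decays/year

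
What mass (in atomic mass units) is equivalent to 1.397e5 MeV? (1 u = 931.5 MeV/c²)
m = E/c² = 150 u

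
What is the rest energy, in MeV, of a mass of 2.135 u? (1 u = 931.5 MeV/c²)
E = mc² = 1989 MeV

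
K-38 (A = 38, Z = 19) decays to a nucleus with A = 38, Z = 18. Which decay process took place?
ΔA = 0, ΔZ = -1 ⇒ beta-plus decay (β⁺) or electron capture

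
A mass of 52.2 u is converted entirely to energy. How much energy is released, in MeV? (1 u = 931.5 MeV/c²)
E = mc² = 48620 MeV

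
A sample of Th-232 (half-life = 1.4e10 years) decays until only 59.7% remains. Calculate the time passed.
t = t½ × log₂(N₀/N) = 1.042e10 years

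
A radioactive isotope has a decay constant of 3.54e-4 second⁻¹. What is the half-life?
t½ = ln(2)/λ = 1958 seconds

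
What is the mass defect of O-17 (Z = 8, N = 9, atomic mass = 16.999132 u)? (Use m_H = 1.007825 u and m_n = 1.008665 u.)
Δm = Z·m_H + N·m_n − M = 0.1415 u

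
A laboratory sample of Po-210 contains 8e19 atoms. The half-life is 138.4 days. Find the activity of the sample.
A = λN = 4.007e17 decays/day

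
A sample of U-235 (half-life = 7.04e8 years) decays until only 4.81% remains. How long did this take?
t = t½ × log₂(N₀/N) = 3.082e9 years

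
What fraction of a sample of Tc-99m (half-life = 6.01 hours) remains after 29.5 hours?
N/N₀ = (1/2)^(t/t½) = 0.0333 = 3.33%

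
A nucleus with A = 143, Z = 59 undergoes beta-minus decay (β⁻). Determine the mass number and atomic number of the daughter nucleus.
Daughter: A = 143, Z = 60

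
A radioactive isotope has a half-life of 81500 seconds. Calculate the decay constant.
λ = ln(2)/t½ = 8.505e-6 second⁻¹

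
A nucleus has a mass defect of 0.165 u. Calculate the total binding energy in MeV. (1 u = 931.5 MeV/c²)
B.E. = Δm × 931.5 = 153.7 MeV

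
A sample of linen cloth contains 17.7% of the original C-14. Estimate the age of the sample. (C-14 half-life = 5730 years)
Age = t½ × log₂(1/ratio) = 14310 years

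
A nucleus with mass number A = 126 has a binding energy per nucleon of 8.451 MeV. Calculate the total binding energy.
B.E. = 8.451 × 126 = 1065 MeV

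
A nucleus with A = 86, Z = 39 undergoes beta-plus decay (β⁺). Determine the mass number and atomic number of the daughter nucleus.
Daughter: A = 86, Z = 38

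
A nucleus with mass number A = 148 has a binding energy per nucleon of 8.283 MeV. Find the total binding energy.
B.E. = 8.283 × 148 = 1226 MeV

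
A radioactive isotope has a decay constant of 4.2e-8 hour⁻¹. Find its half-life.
t½ = ln(2)/λ = 1.65e7 hours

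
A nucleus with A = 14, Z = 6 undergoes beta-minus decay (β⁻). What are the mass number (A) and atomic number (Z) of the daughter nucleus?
Daughter: A = 14, Z = 7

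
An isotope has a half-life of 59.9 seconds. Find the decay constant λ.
λ = ln(2)/t½ = 0.01157 second⁻¹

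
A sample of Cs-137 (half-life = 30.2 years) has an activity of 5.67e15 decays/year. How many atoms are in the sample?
N = A/λ = 2.47e17 atoms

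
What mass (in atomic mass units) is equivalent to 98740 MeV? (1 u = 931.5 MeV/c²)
m = E/c² = 106 u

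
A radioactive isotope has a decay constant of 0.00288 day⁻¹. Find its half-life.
t½ = ln(2)/λ = 240.7 days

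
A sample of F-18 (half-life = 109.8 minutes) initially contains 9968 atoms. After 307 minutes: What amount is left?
N = N₀(1/2)^(t/t½) = 1435 atoms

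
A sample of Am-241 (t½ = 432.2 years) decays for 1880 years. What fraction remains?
N/N₀ = (1/2)^(t/t½) = 0.04904 = 4.9%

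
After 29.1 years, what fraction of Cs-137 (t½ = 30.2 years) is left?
N/N₀ = (1/2)^(t/t½) = 0.5128 = 51.3%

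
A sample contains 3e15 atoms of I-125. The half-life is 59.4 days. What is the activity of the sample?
A = λN = 3.501e13 decays/day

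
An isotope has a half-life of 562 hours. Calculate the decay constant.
λ = ln(2)/t½ = 0.001233 hour⁻¹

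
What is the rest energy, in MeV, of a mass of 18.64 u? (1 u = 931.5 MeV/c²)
E = mc² = 17360 MeV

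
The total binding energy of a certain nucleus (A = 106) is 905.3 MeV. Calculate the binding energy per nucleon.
B.E./A = 905.3/106 = 8.541 MeV/nucleon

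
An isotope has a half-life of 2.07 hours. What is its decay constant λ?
λ = ln(2)/t½ = 0.3349 hour⁻¹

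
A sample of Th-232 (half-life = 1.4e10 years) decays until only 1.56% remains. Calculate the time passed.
t = t½ × log₂(N₀/N) = 8.403e10 years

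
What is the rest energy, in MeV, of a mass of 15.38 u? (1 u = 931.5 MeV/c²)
E = mc² = 14330 MeV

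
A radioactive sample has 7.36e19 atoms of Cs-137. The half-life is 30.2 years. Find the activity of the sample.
A = λN = 1.689e18 decays/year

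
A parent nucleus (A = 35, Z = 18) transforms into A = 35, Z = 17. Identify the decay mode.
ΔA = 0, ΔZ = -1 ⇒ beta-plus decay (β⁺) or electron capture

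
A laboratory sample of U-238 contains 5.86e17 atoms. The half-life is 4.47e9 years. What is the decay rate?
A = λN = 9.087e7 decays/year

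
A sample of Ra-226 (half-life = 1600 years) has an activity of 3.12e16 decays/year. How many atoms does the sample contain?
N = A/λ = 7.202e19 atoms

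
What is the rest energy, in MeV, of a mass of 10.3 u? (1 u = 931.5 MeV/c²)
E = mc² = 9594 MeV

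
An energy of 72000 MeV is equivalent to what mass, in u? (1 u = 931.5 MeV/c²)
m = E/c² = 77.29 u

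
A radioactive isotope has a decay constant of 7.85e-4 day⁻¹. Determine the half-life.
t½ = ln(2)/λ = 883 days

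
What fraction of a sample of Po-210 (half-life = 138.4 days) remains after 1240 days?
N/N₀ = (1/2)^(t/t½) = 0.002009 = 0.201%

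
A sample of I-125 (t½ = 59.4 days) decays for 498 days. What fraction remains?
N/N₀ = (1/2)^(t/t½) = 0.002994 = 0.299%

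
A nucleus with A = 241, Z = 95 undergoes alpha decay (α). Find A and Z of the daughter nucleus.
Daughter: A = 237, Z = 93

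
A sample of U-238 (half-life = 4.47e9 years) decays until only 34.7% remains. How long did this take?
t = t½ × log₂(N₀/N) = 6.826e9 years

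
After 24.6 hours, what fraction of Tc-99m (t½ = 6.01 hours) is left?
N/N₀ = (1/2)^(t/t½) = 0.05859 = 5.86%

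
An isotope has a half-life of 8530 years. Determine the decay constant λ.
λ = ln(2)/t½ = 8.126e-5 year⁻¹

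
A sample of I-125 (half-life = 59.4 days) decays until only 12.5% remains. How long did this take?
t = t½ × log₂(N₀/N) = 178.2 days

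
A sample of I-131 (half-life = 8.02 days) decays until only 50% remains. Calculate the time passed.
t = t½ × log₂(N₀/N) = 8.02 days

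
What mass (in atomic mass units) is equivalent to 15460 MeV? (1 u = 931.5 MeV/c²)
m = E/c² = 16.6 u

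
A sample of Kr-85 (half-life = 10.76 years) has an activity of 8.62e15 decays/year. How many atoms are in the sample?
N = A/λ = 1.338e17 atoms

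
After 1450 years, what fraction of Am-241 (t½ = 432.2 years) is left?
N/N₀ = (1/2)^(t/t½) = 0.09774 = 9.77%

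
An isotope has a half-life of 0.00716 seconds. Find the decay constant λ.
λ = ln(2)/t½ = 96.81 second⁻¹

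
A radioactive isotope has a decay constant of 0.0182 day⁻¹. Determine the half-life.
t½ = ln(2)/λ = 38.09 days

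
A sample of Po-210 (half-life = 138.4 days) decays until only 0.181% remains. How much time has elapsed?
t = t½ × log₂(N₀/N) = 1261 days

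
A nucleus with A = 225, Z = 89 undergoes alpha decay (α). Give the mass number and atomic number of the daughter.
Daughter: A = 221, Z = 87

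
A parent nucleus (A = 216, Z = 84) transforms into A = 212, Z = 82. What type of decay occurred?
ΔA = -4, ΔZ = -2 ⇒ alpha decay (α)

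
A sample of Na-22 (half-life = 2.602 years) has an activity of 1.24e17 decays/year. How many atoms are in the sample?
N = A/λ = 4.655e17 atoms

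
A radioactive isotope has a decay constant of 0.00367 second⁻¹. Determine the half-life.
t½ = ln(2)/λ = 188.9 seconds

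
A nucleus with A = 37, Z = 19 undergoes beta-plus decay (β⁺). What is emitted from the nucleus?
β⁺: positron (e⁺) + neutrino (νₑ)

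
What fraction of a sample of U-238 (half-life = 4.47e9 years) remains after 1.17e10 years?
N/N₀ = (1/2)^(t/t½) = 0.163 = 16.3%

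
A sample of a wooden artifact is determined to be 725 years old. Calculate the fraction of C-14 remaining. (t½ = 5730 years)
N/N₀ = (1/2)^(t/t½) = 0.916 = 91.6%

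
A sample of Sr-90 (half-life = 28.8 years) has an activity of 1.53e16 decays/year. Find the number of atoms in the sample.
N = A/λ = 6.357e17 atoms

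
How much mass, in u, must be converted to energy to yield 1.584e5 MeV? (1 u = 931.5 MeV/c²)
m = E/c² = 170 u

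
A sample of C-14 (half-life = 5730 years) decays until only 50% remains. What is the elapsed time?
t = t½ × log₂(N₀/N) = 5730 years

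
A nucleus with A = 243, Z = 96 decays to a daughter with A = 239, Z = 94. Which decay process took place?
ΔA = -4, ΔZ = -2 ⇒ alpha decay (α)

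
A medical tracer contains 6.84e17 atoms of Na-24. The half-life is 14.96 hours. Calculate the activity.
A = λN = 3.169e16 decays/hour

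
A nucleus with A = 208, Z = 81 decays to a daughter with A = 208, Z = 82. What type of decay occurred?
ΔA = 0, ΔZ = +1 ⇒ beta-minus decay (β⁻)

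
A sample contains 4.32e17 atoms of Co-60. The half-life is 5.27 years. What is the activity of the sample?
A = λN = 5.682e16 decays/year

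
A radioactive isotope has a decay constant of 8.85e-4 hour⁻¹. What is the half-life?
t½ = ln(2)/λ = 783.2 hours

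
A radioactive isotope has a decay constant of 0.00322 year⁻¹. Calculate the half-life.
t½ = ln(2)/λ = 215.3 years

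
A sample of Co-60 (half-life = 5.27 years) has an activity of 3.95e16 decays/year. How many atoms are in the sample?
N = A/λ = 3.003e17 atoms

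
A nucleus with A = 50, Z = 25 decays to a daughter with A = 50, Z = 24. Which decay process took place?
ΔA = 0, ΔZ = -1 ⇒ beta-plus decay (β⁺) or electron capture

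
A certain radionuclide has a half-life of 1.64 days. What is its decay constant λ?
λ = ln(2)/t½ = 0.4227 day⁻¹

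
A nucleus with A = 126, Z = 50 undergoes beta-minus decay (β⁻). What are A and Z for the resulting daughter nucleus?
Daughter: A = 126, Z = 51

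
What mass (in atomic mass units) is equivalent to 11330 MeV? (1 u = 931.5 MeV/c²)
m = E/c² = 12.16 u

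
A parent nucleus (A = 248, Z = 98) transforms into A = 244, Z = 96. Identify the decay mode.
ΔA = -4, ΔZ = -2 ⇒ alpha decay (α)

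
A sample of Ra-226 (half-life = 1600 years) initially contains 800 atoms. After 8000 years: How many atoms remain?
N = N₀(1/2)^(t/t½) = 25 atoms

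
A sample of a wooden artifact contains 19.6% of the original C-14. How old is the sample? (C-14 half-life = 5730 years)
Age = t½ × log₂(1/ratio) = 13470 years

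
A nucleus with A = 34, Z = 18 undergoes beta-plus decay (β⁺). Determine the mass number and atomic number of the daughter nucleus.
Daughter: A = 34, Z = 17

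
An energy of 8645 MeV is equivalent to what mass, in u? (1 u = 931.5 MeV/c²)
m = E/c² = 9.281 u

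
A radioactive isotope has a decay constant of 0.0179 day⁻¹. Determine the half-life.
t½ = ln(2)/λ = 38.72 days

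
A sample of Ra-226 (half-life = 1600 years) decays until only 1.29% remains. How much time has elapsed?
t = t½ × log₂(N₀/N) = 10040 years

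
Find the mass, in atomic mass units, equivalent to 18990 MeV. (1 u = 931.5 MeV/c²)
m = E/c² = 20.39 u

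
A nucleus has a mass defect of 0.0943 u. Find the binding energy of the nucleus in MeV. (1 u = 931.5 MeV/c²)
B.E. = Δm × 931.5 = 87.84 MeV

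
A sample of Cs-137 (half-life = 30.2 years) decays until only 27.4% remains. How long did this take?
t = t½ × log₂(N₀/N) = 56.41 years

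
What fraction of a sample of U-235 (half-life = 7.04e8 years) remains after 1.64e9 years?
N/N₀ = (1/2)^(t/t½) = 0.1989 = 19.9%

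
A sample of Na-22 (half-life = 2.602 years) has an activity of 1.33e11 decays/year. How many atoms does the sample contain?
N = A/λ = 4.993e11 atoms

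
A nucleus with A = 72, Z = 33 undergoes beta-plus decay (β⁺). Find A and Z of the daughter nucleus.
Daughter: A = 72, Z = 32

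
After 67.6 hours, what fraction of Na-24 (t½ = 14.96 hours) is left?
N/N₀ = (1/2)^(t/t½) = 0.04362 = 4.36%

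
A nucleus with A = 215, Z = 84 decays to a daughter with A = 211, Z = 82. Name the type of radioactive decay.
ΔA = -4, ΔZ = -2 ⇒ alpha decay (α)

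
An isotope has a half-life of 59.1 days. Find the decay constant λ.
λ = ln(2)/t½ = 0.01173 day⁻¹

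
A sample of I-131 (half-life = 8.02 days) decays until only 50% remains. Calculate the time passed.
t = t½ × log₂(N₀/N) = 8.02 days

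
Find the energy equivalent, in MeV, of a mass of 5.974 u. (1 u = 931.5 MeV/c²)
E = mc² = 5565 MeV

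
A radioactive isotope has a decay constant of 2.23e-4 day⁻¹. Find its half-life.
t½ = ln(2)/λ = 3108 days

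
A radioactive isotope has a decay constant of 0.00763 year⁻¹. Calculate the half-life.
t½ = ln(2)/λ = 90.84 years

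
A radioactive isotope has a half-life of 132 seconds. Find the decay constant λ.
λ = ln(2)/t½ = 0.005251 second⁻¹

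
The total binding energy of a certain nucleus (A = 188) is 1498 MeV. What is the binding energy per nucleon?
B.E./A = 1498/188 = 7.968 MeV/nucleon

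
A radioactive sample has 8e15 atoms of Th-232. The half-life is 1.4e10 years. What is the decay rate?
A = λN = 3.961e5 decays/year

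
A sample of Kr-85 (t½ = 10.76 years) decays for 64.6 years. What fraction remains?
N/N₀ = (1/2)^(t/t½) = 0.01558 = 1.56%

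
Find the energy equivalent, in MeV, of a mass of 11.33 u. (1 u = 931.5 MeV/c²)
E = mc² = 10550 MeV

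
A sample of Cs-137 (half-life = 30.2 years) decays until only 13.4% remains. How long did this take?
t = t½ × log₂(N₀/N) = 87.57 years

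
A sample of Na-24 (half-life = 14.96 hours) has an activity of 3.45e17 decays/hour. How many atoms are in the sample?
N = A/λ = 7.446e18 atoms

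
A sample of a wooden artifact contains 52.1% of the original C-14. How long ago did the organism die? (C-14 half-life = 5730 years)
Age = t½ × log₂(1/ratio) = 5390 years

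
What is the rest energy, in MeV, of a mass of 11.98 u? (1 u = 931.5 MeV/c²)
E = mc² = 11160 MeV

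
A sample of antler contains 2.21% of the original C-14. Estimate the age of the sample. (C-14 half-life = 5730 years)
Age = t½ × log₂(1/ratio) = 31510 years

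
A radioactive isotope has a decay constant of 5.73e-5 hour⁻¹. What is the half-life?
t½ = ln(2)/λ = 12100 hours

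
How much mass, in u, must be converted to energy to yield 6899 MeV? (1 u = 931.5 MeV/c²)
m = E/c² = 7.406 u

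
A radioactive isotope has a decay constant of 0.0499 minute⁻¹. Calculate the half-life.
t½ = ln(2)/λ = 13.89 minutes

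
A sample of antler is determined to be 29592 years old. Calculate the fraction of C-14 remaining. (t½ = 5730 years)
N/N₀ = (1/2)^(t/t½) = 0.02788 = 2.79%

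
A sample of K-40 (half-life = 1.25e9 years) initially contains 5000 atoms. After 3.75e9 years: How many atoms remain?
N = N₀(1/2)^(t/t½) = 625 atoms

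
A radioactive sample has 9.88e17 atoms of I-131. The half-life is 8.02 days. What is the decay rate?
A = λN = 8.539e16 decays/day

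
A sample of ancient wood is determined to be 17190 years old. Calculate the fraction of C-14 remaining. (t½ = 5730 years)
N/N₀ = (1/2)^(t/t½) = 0.125 = 12.5%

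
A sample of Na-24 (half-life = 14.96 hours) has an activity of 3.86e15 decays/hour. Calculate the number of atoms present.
N = A/λ = 8.331e16 atoms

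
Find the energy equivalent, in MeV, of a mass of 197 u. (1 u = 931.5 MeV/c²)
E = mc² = 1.835e5 MeV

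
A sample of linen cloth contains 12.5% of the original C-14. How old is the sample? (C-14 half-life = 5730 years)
Age = t½ × log₂(1/ratio) = 17190 years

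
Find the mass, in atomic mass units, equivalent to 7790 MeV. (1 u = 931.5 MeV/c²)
m = E/c² = 8.363 u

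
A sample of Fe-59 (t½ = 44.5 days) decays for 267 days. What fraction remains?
N/N₀ = (1/2)^(t/t½) = 0.01562 = 1.56%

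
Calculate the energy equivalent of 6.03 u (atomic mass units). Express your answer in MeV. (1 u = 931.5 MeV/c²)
E = mc² = 5617 MeV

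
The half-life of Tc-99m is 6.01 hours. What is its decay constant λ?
λ = ln(2)/t½ = 0.1153 hour⁻¹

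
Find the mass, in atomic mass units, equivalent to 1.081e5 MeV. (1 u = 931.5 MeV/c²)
m = E/c² = 116 u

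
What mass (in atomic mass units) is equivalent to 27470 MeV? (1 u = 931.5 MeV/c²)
m = E/c² = 29.49 u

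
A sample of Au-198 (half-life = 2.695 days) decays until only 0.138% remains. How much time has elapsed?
t = t½ × log₂(N₀/N) = 25.61 days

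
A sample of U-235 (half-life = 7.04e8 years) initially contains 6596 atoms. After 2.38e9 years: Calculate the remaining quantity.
N = N₀(1/2)^(t/t½) = 633.3 atoms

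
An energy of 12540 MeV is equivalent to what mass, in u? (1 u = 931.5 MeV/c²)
m = E/c² = 13.46 u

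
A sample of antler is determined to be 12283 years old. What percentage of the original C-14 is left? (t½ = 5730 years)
N/N₀ = (1/2)^(t/t½) = 0.2263 = 22.6%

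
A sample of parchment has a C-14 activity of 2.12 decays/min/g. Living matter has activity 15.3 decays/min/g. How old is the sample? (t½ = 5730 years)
Age = t½ × log₂(A₀/A) = 16340 years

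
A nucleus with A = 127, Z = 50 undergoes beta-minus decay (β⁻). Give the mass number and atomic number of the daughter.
Daughter: A = 127, Z = 51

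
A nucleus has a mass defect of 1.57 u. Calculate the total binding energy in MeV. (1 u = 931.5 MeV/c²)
B.E. = Δm × 931.5 = 1462 MeV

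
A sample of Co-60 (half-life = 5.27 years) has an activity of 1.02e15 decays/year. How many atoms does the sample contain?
N = A/λ = 7.755e15 atoms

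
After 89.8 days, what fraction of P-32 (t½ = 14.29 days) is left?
N/N₀ = (1/2)^(t/t½) = 0.01283 = 1.28%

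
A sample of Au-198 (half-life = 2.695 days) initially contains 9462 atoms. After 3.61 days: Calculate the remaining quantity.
N = N₀(1/2)^(t/t½) = 3739 atoms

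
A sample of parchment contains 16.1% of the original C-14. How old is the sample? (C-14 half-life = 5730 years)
Age = t½ × log₂(1/ratio) = 15100 years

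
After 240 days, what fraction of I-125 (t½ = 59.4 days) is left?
N/N₀ = (1/2)^(t/t½) = 0.06077 = 6.08%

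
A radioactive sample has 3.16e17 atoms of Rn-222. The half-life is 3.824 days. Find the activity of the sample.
A = λN = 5.728e16 decays/day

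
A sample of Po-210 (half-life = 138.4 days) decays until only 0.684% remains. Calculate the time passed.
t = t½ × log₂(N₀/N) = 995.3 days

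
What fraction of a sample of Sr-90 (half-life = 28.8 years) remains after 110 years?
N/N₀ = (1/2)^(t/t½) = 0.07083 = 7.08%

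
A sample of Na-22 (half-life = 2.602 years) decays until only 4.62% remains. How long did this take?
t = t½ × log₂(N₀/N) = 11.54 years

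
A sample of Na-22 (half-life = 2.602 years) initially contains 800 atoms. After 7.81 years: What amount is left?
N = N₀(1/2)^(t/t½) = 99.89 atoms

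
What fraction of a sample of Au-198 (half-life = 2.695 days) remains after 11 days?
N/N₀ = (1/2)^(t/t½) = 0.05906 = 5.91%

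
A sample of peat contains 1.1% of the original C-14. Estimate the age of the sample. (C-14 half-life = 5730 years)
Age = t½ × log₂(1/ratio) = 37280 years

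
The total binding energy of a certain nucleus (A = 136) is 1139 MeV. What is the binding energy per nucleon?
B.E./A = 1139/136 = 8.375 MeV/nucleon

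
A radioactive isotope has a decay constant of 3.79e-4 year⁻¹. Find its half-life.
t½ = ln(2)/λ = 1829 years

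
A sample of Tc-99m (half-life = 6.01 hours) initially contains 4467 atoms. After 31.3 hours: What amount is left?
N = N₀(1/2)^(t/t½) = 120.9 atoms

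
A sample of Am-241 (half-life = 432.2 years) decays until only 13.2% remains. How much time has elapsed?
t = t½ × log₂(N₀/N) = 1263 years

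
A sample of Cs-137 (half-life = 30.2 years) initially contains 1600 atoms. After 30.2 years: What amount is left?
N = N₀(1/2)^(t/t½) = 800 atoms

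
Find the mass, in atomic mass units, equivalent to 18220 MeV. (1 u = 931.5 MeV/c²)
m = E/c² = 19.56 u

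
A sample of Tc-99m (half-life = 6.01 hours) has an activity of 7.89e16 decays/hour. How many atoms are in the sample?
N = A/λ = 6.841e17 atoms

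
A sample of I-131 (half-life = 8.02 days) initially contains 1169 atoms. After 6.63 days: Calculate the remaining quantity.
N = N₀(1/2)^(t/t½) = 659.1 atoms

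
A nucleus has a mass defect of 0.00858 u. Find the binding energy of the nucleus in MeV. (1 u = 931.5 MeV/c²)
B.E. = Δm × 931.5 = 7.992 MeV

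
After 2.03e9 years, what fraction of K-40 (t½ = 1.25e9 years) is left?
N/N₀ = (1/2)^(t/t½) = 0.3244 = 32.4%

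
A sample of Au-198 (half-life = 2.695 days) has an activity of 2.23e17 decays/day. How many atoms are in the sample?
N = A/λ = 8.67e17 atoms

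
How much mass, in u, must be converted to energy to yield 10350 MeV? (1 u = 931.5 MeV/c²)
m = E/c² = 11.11 u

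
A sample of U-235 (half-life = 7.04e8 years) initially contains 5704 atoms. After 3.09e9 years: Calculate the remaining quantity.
N = N₀(1/2)^(t/t½) = 272.2 atoms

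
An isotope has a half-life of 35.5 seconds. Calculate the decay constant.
λ = ln(2)/t½ = 0.01953 second⁻¹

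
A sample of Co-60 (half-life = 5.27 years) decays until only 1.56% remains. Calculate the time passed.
t = t½ × log₂(N₀/N) = 31.63 years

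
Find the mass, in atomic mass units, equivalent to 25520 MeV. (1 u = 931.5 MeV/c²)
m = E/c² = 27.4 u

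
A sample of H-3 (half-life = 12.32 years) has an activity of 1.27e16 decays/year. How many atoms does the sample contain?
N = A/λ = 2.257e17 atoms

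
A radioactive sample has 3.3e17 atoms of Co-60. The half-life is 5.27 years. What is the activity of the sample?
A = λN = 4.34e16 decays/year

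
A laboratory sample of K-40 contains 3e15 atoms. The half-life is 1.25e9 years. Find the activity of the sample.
A = λN = 1.664e6 decays/year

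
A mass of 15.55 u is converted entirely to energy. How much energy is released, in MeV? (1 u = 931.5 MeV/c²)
E = mc² = 14480 MeV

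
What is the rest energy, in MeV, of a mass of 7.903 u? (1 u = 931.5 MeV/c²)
E = mc² = 7362 MeV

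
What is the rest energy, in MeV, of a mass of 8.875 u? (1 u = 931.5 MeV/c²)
E = mc² = 8267 MeV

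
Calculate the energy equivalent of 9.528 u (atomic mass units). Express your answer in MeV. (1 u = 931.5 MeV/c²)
E = mc² = 8875 MeV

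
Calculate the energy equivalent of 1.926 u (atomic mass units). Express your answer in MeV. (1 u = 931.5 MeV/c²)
E = mc² = 1794 MeV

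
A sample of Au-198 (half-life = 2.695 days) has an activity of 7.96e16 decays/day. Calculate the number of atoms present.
N = A/λ = 3.095e17 atoms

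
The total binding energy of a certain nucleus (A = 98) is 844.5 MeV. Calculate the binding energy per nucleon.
B.E./A = 844.5/98 = 8.617 MeV/nucleon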